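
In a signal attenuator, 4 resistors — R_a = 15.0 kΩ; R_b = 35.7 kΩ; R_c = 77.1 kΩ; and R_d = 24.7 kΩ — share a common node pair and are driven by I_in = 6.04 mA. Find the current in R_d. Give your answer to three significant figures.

Total conductance ΣG = 1/15.0 + 1/35.7 + 1/77.1 + 1/24.7 = 0.1481 (units of 1/kΩ).
R_d takes the fraction G_k/ΣG = 0.04049/0.1481 = 0.2733, so I = 6.04 × 0.2733 = 1.651 mA.

I ≈ 1.65 mA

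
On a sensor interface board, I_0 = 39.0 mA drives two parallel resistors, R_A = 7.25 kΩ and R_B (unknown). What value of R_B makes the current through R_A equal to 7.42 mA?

R_B ≈ 1.70 kΩ

In a two-way split, I_A/I_0 = R_B/(R_A + R_B).
With f = 0.1903, R_B = R_A · f/(1−f) = 7.25 × 0.2350 = 1.703 kΩ.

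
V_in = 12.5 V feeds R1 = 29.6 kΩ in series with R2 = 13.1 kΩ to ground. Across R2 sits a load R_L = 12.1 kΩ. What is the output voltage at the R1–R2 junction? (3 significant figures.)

V_out ≈ 2.19 V

R2 ‖ R_L = (13.1 × 12.1)/(13.1 + 12.1) = 6.290 kΩ.
Then V_out = V_in · R2'/(R1 + R2') = 12.5 × 6.290/35.89 = 2.191 V.
(Unloaded it would be 3.83 V; the load pulls it down.)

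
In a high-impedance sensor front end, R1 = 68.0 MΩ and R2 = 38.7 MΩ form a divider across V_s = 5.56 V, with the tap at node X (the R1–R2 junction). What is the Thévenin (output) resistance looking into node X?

With V_s suppressed (replaced by a short), R_th = R1 ‖ R2 = (68.00 × 38.7)/(68.00 + 38.7) = 24.66 MΩ.

R_th ≈ 24.7 MΩ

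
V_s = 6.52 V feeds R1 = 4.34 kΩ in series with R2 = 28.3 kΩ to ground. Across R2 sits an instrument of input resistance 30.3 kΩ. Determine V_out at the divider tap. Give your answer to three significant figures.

First combine the lower leg with the load: R2 ‖ R_L = 14.63 kΩ.
Now apply the divider: V_out = 6.52 × 0.7713 = 5.029 V.

V_out ≈ 5.03 V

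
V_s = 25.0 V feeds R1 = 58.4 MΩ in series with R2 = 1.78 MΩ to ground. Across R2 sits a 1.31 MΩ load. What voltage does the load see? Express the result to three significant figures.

V_out ≈ 0.319 V

R2 ‖ R_L = (1.78 × 1.31)/(1.78 + 1.31) = 0.7546 MΩ.
Then V_out = V_s · R2'/(R1 + R2') = 25.0 × 0.7546/59.15 = 0.3189 V.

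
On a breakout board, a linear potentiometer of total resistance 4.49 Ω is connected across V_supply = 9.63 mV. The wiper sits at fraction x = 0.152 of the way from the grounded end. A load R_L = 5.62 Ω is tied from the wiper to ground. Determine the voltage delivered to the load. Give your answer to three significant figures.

Lower segment x·R_p = 0.6825 Ω; upper segment (1−x)·R_p = 3.808 Ω.
(x·R_p) ‖ R_L = 0.6086 Ω.
Then V_out = V_supply · 0.6086/(3.808 + 0.6086) = 1.327 mV.

V_out ≈ 1.33 mV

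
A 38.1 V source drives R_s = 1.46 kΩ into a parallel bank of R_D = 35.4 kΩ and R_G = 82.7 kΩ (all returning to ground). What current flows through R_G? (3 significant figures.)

I ≈ 0.435 mA

Equivalent of the parallel group: R_p = 24.79 kΩ.
V_A by voltage divider: V_A = 38.1 × 24.79/(1.46 + 24.79) = 35.98 V.
I(R_G) = V_A / R_G = 35.98/82.7 = 0.4351 mA.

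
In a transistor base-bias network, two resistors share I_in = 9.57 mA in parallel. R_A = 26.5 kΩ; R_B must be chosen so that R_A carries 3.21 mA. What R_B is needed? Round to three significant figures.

The fraction through R_A equals R_B/(R_A+R_B).
With f = 0.3354, R_B = R_A · f/(1−f) = 26.5 × 0.5047 = 13.37 kΩ.

R_B ≈ 13.4 kΩ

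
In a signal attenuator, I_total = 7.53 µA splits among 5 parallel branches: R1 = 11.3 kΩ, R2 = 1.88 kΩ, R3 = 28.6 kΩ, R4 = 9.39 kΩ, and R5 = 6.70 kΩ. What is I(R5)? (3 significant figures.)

I ≈ 1.23 µA

Total conductance ΣG = 1/11.3 + 1/1.88 + 1/28.6 + 1/9.39 + 1/6.70 = 0.9111 (units of 1/kΩ).
R5 takes the fraction G_k/ΣG = 0.1493/0.9111 = 0.1638, so I = 7.53 × 0.1638 = 1.234 µA.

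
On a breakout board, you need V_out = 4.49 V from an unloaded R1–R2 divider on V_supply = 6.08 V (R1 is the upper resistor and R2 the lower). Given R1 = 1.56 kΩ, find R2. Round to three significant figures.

R2 ≈ 4.41 kΩ

V_out/V_supply = R2/(R1+R2) = 0.7385.
R2 = R1 · 0.7385/(1 − 0.7385) = 4.405 kΩ.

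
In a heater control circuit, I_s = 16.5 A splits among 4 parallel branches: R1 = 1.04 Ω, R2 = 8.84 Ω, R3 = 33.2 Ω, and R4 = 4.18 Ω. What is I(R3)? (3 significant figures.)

I ≈ 0.370 A

Total conductance ΣG = 1/1.04 + 1/8.84 + 1/33.2 + 1/4.18 = 1.344 (units of 1/Ω).
Current divider: I(R3) = I_s · G_k/ΣG = 16.5 × (0.03012/1.344) = 16.5 × 0.02241 = 0.3698 A.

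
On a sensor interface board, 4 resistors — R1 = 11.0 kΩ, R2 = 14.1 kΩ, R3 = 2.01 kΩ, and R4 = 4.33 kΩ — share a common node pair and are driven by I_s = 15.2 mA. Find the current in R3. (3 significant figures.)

ΣG = 1/11.0 + 1/14.1 + 1/2.01 + 1/4.33 = 0.8903.
R3 takes the fraction G_k/ΣG = 0.4975/0.8903 = 0.5588, so I = 15.2 × 0.5588 = 8.494 mA.

I ≈ 8.49 mA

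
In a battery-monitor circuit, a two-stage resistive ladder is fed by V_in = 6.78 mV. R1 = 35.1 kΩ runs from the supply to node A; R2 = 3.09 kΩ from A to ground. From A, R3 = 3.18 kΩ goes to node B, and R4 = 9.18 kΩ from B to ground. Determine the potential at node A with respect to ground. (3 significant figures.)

Node A sees R2 in parallel with the series input of stage 2, R3 + R4 = 12.36 kΩ.
Effective lower resistance at A: R2 ‖ 12.36 = 2.472 kΩ.
First divider: V_A = V_in · 2.472/(35.1 + 2.472) = 0.4461 mV.

V_A ≈ 0.446 mV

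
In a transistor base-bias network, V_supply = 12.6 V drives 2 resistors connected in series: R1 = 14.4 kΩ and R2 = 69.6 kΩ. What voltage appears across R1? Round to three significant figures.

Series total: ΣR = 14.4 + 69.6 = 84.00 kΩ.
V = V_supply · R/ΣR = 12.6 × 0.1714 = 2.160 V.

V ≈ 2.16 V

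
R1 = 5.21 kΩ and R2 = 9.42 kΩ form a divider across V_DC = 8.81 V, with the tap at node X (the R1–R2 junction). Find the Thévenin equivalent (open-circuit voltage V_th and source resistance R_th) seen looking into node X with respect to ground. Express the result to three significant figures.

Open-circuit (no load on X): V_th = V_DC · R2/(R1 + R2) = 8.81 × 9.42/(5.210 + 9.42) = 5.673 V.
With V_DC suppressed (replaced by a short), R_th = R1 ‖ R2 = (5.210 × 9.42)/(5.210 + 9.42) = 3.355 kΩ.

V_th ≈ 5.67 V, R_th ≈ 3.35 kΩ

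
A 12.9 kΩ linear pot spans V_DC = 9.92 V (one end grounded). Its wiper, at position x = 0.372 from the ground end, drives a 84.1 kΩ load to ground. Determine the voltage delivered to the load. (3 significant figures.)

V_out ≈ 3.56 V

Split the track: R_lower = x·R_p = 4.799 kΩ, R_upper = (1−x)·R_p = 8.101 kΩ.
Lower segment in parallel with the load: 4.799 ‖ 84.1 = 4.540 kΩ.
Loaded-divider output: V_out = 9.92 × 0.3591 = 3.563 V.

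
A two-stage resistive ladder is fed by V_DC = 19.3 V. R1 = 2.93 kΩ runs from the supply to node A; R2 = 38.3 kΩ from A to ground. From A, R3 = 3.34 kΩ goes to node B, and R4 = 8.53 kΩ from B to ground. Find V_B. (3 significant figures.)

V_B ≈ 10.5 V

Looking into the second stage from A: R3 + R4 = 11.87 kΩ appears in parallel with R2.
R2 ‖ (R3+R4) = 9.062 kΩ.
V_A = 19.3 × 9.062/(2.93 + 9.062) = 14.58 V.
V_B = V_A × 0.7186 = 10.48 V.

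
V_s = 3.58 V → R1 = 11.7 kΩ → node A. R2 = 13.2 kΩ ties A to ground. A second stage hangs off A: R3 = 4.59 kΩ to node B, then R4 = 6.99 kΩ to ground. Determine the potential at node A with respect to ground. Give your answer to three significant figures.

Looking into the second stage from A: R3 + R4 = 11.58 kΩ appears in parallel with R2.
R2 ‖ (R3+R4) = 6.169 kΩ.
So V_A = 3.58 × 0.3452 = 1.236 V.

V_A ≈ 1.24 V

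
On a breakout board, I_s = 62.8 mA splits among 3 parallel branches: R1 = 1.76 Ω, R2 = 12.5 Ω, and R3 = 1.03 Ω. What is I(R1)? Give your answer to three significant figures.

Conductances: ΣG = 1/1.76 + 1/12.5 + 1/1.03 = 1.619 (1/Ω).
R1 takes the fraction G_k/ΣG = 0.5682/1.619 = 0.3509, so I = 62.8 × 0.3509 = 22.04 mA.

I ≈ 22.0 mA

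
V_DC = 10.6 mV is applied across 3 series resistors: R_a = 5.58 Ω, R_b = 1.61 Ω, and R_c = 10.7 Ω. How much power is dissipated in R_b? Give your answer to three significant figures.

P ≈ 0.565 µW

Series current I = V_DC/ΣR = 10.6/17.89 = 0.5925 mA.
P = I²R = 0.3511 × 1.61 = 0.5652 µW.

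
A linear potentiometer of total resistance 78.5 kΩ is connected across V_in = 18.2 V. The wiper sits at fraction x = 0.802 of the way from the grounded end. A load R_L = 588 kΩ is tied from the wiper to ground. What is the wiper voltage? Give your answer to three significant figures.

The pot divides into 15.54 kΩ above the wiper and 62.96 kΩ below.
(x·R_p) ‖ R_L = 56.87 kΩ.
V_out = 18.2 × 56.87/(15.54 + 56.87) = 14.29 V.

V_out ≈ 14.3 V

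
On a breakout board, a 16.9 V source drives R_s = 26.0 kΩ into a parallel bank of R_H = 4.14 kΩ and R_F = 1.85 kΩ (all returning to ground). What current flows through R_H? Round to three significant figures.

I ≈ 0.191 mA

Equivalent of the parallel group: R_p = 1.279 kΩ.
V_A = 16.9 × 1.279/27.28 = 0.7922 V.
I(R_H) = V_A / R_H = 0.7922/4.14 = 0.1913 mA.
(Check via current divider: I_total = 0.6195 mA; share G_k/ΣG = 0.3088 → same result.)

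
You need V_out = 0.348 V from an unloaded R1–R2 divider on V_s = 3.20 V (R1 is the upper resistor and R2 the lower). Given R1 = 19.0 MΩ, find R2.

Required fraction k = V_out/V_s = 0.1087.
So R2 = R1 · V_out/(V_s − V_out) = 19.0 × 0.348/(3.20 − 0.348) = 19.0 × 0.1220 = 2.318 MΩ.

R2 ≈ 2.32 MΩ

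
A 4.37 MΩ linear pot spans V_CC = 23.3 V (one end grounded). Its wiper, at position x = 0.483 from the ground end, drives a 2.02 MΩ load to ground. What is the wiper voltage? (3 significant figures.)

Split the track: R_lower = x·R_p = 2.111 MΩ, R_upper = (1−x)·R_p = 2.259 MΩ.
Lower segment in parallel with the load: 2.111 ‖ 2.02 = 1.032 MΩ.
Loaded-divider output: V_out = 23.3 × 0.3136 = 7.307 V.

V_out ≈ 7.31 V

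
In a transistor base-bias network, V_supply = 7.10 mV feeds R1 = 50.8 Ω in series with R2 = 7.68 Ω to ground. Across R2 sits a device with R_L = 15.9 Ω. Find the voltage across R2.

R2 ‖ R_L = (7.68 × 15.9)/(7.68 + 15.9) = 5.179 Ω.
Now apply the divider: V_out = 7.10 × 0.09251 = 0.6568 mV.
(Unloaded it would be 0.932 mV; the load pulls it down.)

V_out ≈ 0.657 mV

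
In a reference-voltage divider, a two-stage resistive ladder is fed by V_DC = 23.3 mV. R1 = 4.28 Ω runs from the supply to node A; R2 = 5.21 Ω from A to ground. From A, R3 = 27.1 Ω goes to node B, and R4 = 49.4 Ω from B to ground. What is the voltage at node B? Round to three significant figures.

V_B ≈ 8.01 mV

Looking into the second stage from A: R3 + R4 = 76.50 Ω appears in parallel with R2.
R2 ‖ (R3+R4) = 4.878 Ω.
First divider: V_A = V_DC · 4.878/(4.28 + 4.878) = 12.41 mV.
V_B = V_A × 0.6458 = 8.014 mV.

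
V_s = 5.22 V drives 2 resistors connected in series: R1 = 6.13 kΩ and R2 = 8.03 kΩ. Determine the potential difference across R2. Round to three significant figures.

V ≈ 2.96 V

ΣR = 6.13 + 8.03 = 14.16 kΩ.
Voltage divider: V = V_s · (8.030 / 14.16) = 5.22 × 0.5671 = 2.960 V.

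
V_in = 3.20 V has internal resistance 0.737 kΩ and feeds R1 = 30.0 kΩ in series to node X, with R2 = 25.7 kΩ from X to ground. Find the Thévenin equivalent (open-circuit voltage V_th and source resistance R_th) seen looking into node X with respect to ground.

R1' = 0.737 + 30.0 = 30.74 kΩ (source resistance + R1).
Open-circuit (no load on X): V_th = V_in · R2/(R1' + R2) = 3.20 × 25.7/(30.74 + 25.7) = 1.457 V.
Looking into X with the source shorted: R_th = R1'·R2/(R1'+R2) = 30.74 × 25.7/56.44 = 14.00 kΩ.

V_th ≈ 1.46 V, R_th ≈ 14.0 kΩ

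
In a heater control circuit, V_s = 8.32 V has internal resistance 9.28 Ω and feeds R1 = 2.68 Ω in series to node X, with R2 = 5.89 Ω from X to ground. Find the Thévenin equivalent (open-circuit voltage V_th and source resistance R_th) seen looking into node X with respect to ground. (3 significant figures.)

R1' = 9.28 + 2.68 = 11.96 Ω (source resistance + R1).
V_th is the unloaded tap voltage: V_s · R2/(R1'+R2) = 8.32 × 0.3300 = 2.745 V.
With V_s suppressed (replaced by a short), R_th = R1' ‖ R2 = (11.96 × 5.89)/(11.96 + 5.89) = 3.946 Ω.

V_th ≈ 2.75 V, R_th ≈ 3.95 Ω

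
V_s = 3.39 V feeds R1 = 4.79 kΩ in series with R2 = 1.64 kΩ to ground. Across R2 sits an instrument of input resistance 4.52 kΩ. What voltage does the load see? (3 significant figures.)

V_out ≈ 0.681 V

First combine the lower leg with the load: R2 ‖ R_L = 1.203 kΩ.
Then V_out = V_s · R2'/(R1 + R2') = 3.39 × 1.203/5.993 = 0.6807 V.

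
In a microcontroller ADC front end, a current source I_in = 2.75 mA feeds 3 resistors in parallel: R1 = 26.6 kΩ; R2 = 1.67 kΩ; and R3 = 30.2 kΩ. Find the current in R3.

I ≈ 0.136 mA

Conductances: ΣG = 1/26.6 + 1/1.67 + 1/30.2 = 0.6695 (1/kΩ).
R3 takes the fraction G_k/ΣG = 0.03311/0.6695 = 0.04946, so I = 2.75 × 0.04946 = 0.1360 mA.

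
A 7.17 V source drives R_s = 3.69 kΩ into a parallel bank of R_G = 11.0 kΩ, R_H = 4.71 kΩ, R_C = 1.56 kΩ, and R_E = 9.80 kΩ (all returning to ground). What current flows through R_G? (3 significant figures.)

Equivalent of the parallel group: R_p = 0.9558 kΩ.
V_A by voltage divider: V_A = 7.17 × 0.9558/(3.69 + 0.9558) = 1.475 V.
I(R_G) = V_A / R_G = 1.475/11.0 = 0.1341 mA.
(Check via current divider: I_total = 1.543 mA; share G_k/ΣG = 0.08689 → same result.)

I ≈ 0.134 mA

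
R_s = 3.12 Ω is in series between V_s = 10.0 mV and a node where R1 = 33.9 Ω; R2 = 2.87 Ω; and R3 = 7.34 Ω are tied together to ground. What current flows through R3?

Parallel bank: R_p = 1/(1/33.9 + 1/2.87 + 1/7.34) = 1.945 Ω.
Node voltage V_A = V_s · R_p/(R_s + R_p) = 10.0 × 0.3840 = 3.840 mV.
Branch current I = V_A/R3 = 3.840/7.34 = 0.5232 mA.

I ≈ 0.523 mA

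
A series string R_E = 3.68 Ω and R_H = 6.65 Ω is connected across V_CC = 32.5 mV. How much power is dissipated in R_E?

ΣR = 10.33 Ω → I = 32.5/10.33 = 3.146 mA.
P = I²R = 9.898 × 3.68 = 36.43 µW.

P ≈ 36.4 µW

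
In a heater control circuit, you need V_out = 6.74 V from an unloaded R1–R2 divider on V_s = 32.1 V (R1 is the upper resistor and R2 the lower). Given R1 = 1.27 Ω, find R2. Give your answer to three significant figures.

Required fraction k = V_out/V_s = 0.2100.
R2 = R1 · 0.2100/(1 − 0.2100) = 0.3375 Ω.

R2 ≈ 0.338 Ω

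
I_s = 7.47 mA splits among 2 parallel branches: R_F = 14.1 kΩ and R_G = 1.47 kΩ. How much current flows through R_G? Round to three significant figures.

I ≈ 6.76 mA

Two-branch current divider: I_k = I_s · R_other/(R_1 + R_2).
So I = 7.47 × 14.1/15.57 = 6.765 mA.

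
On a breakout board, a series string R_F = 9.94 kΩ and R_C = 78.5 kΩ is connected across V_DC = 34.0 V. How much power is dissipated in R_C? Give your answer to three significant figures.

P ≈ 11.6 mW

ΣR = 88.44 kΩ → I = 34.0/88.44 = 0.3844 mA.
P(R_C) = I²·R_C = (0.3844)² × 78.5 = 11.60 mW.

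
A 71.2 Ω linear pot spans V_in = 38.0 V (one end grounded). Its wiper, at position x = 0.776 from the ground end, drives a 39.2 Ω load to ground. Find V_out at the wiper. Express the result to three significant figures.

Split the track: R_lower = x·R_p = 55.25 Ω, R_upper = (1−x)·R_p = 15.95 Ω.
Lower segment in parallel with the load: 55.25 ‖ 39.2 = 22.93 Ω.
V_out = 38.0 × 22.93/(15.95 + 22.93) = 22.41 V.
(Unloaded: V_out = x·V_in = 29.5 V.)

V_out ≈ 22.4 V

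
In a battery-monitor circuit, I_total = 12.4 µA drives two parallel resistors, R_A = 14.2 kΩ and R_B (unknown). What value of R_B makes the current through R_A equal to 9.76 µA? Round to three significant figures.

Two-branch current divider: I_A = I_total · R_B/(R_A + R_B).
With f = 0.7871, R_B = R_A · f/(1−f) = 14.2 × 3.697 = 52.50 kΩ.

R_B ≈ 52.5 kΩ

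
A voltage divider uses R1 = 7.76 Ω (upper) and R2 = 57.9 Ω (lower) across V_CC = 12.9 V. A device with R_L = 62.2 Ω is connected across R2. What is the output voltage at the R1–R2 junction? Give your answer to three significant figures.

The load sits in parallel with R2, giving an effective lower resistance R2' = R2·R_L/(R2+R_L) = 29.99 Ω.
Voltage divider with the loaded lower leg: V_out = 12.9 × 29.99/(7.76 + 29.99) = 12.9 × 0.7944 = 10.25 V.

V_out ≈ 10.2 V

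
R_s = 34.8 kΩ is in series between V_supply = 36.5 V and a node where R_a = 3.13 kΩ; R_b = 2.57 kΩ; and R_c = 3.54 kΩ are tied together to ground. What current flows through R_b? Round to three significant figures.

I ≈ 0.400 mA

Parallel bank: R_p = 1/(1/3.13 + 1/2.57 + 1/3.54) = 1.009 kΩ.
V_A by voltage divider: V_A = 36.5 × 1.009/(34.8 + 1.009) = 1.028 V.
I(R_b) = V_A / R_b = 1.028/2.57 = 0.4002 mA.
(Check via current divider: I_total = 1.019 mA; share G_k/ΣG = 0.3926 → same result.)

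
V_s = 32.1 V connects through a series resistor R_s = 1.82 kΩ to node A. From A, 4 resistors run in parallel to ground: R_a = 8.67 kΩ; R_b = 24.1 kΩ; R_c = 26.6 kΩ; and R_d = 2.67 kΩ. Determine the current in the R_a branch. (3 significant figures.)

I ≈ 1.82 mA

Parallel bank: R_p = 1/(1/8.67 + 1/24.1 + 1/26.6 + 1/2.67) = 1.758 kΩ.
Node voltage V_A = V_s · R_p/(R_s + R_p) = 32.1 × 0.4913 = 15.77 V.
Branch current I = V_A/R_a = 15.77/8.67 = 1.819 mA.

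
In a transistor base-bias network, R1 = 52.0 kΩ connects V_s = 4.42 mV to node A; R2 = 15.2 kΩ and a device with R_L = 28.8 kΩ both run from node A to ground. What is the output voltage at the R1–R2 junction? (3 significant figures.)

The load sits in parallel with R2, giving an effective lower resistance R2' = R2·R_L/(R2+R_L) = 9.949 kΩ.
Then V_out = V_s · R2'/(R1 + R2') = 4.42 × 9.949/61.95 = 0.7099 mV.

V_out ≈ 0.710 mV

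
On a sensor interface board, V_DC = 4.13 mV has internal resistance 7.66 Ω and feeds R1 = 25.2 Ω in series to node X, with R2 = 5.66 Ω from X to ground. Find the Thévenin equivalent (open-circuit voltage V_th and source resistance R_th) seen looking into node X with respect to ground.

V_th ≈ 0.607 mV, R_th ≈ 4.83 Ω

R1' = 7.66 + 25.2 = 32.86 Ω (source resistance + R1).
With X open, the divider is unloaded: V_th = 4.13 × 5.66/38.52 = 0.6068 mV.
With V_DC suppressed (replaced by a short), R_th = R1' ‖ R2 = (32.86 × 5.66)/(32.86 + 5.66) = 4.828 Ω.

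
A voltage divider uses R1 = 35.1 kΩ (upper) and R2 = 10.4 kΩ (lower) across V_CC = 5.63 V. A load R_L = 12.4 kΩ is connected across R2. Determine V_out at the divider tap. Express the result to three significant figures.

First combine the lower leg with the load: R2 ‖ R_L = 5.656 kΩ.
Voltage divider with the loaded lower leg: V_out = 5.63 × 5.656/(35.1 + 5.656) = 5.63 × 0.1388 = 0.7813 V.

V_out ≈ 0.781 V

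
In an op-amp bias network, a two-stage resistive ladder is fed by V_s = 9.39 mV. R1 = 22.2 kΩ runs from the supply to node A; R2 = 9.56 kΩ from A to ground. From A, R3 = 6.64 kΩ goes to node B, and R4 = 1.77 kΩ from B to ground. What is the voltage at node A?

Looking into the second stage from A: R3 + R4 = 8.410 kΩ appears in parallel with R2.
Effective lower resistance at A: R2 ‖ 8.410 = 4.474 kΩ.
V_A = 9.39 × 4.474/(22.2 + 4.474) = 1.575 mV.

V_A ≈ 1.58 mV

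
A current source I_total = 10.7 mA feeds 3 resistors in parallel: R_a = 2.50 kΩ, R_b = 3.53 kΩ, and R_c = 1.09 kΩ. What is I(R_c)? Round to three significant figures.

ΣG = 1/2.50 + 1/3.53 + 1/1.09 = 1.601.
Current divider: I(R_c) = I_total · G_k/ΣG = 10.7 × (0.9174/1.601) = 10.7 × 0.5731 = 6.133 mA.

I ≈ 6.13 mA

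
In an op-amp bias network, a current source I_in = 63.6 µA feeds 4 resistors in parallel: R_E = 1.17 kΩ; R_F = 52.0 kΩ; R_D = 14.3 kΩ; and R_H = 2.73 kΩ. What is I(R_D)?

I ≈ 3.39 µA

ΣG = 1/1.17 + 1/52.0 + 1/14.3 + 1/2.73 = 1.310.
Current divider: I(R_D) = I_in · G_k/ΣG = 63.6 × (0.06993/1.310) = 63.6 × 0.05338 = 3.395 µA.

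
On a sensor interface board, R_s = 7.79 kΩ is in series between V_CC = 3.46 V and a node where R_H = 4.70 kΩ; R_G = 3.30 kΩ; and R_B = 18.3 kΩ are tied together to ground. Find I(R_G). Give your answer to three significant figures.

I ≈ 0.193 mA

Combine the parallel branches: R_p = (1/4.70 + 1/3.30 + 1/18.3)⁻¹ = 1.753 kΩ.
V_A by voltage divider: V_A = 3.46 × 1.753/(7.79 + 1.753) = 0.6356 V.
Branch current I = V_A/R_G = 0.6356/3.30 = 0.1926 mA.
(Equivalently: I_total = 0.3626 mA, then current-divider fraction G_k/ΣG = 0.5312.)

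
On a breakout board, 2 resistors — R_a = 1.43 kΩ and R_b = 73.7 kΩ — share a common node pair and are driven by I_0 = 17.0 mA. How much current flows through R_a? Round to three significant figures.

I ≈ 16.7 mA

Two-branch current divider: I_k = I_0 · R_other/(R_1 + R_2).
So I = 17.0 × 73.7/75.13 = 16.68 mA.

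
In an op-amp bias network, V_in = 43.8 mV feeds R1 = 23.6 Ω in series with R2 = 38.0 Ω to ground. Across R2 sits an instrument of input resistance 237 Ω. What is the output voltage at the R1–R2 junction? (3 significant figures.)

V_out ≈ 25.5 mV

R2 ‖ R_L = (38.0 × 237)/(38.0 + 237) = 32.75 Ω.
Now apply the divider: V_out = 43.8 × 0.5812 = 25.46 mV.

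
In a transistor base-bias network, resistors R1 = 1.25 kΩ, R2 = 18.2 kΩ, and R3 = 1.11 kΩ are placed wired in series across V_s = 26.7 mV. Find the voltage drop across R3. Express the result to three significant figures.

ΣR = 1.25 + 18.2 + 1.11 = 20.56 kΩ.
Voltage divider: V = V_s · (1.110 / 20.56) = 26.7 × 0.05399 = 1.441 mV.

V ≈ 1.44 mV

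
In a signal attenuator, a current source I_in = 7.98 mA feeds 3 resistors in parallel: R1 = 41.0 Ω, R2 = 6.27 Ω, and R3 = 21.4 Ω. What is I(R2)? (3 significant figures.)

I ≈ 5.52 mA

Total conductance ΣG = 1/41.0 + 1/6.27 + 1/21.4 = 0.2306 (units of 1/Ω).
By the current-divider rule, I = I_in · G_k/ΣG = 7.98 × 0.6916 = 5.519 mA.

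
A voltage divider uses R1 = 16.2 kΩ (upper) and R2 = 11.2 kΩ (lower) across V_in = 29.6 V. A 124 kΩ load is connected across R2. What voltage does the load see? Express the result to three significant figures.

V_out ≈ 11.5 V

First combine the lower leg with the load: R2 ‖ R_L = 10.27 kΩ.
Voltage divider with the loaded lower leg: V_out = 29.6 × 10.27/(16.2 + 10.27) = 29.6 × 0.3880 = 11.49 V.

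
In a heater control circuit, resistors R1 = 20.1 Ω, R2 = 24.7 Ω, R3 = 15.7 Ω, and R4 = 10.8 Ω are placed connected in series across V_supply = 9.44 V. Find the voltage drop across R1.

Total series resistance ΣR = 20.1 + 24.7 + 15.7 + 10.8 = 71.30 Ω.
By the voltage-divider rule, V = 9.44 × 20.10/71.30 = 2.661 V.

V ≈ 2.66 V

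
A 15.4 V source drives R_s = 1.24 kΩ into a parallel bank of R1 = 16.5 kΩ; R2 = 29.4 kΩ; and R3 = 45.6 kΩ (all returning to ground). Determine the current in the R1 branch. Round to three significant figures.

Parallel bank: R_p = 1/(1/16.5 + 1/29.4 + 1/45.6) = 8.580 kΩ.
Node voltage V_A = V_DC · R_p/(R_s + R_p) = 15.4 × 0.8737 = 13.46 V.
I(R1) = V_A / R1 = 13.46/16.5 = 0.8155 mA.

I ≈ 0.815 mA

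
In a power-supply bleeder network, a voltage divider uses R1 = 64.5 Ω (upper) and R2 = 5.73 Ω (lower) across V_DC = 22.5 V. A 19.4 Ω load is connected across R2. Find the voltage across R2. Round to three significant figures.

The load sits in parallel with R2, giving an effective lower resistance R2' = R2·R_L/(R2+R_L) = 4.423 Ω.
Then V_out = V_DC · R2'/(R1 + R2') = 22.5 × 4.423/68.92 = 1.444 V.

V_out ≈ 1.44 V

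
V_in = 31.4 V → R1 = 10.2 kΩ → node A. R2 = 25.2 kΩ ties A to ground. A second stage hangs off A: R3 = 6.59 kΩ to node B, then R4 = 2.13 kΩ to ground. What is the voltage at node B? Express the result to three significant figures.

V_B ≈ 2.98 V

The second stage (R3 + R4 = 8.720 kΩ) loads node A in parallel with R2.
R2 ‖ (R3+R4) = 6.478 kΩ.
V_A = 31.4 × 6.478/(10.2 + 6.478) = 12.20 V.
V_B = V_A × 0.2443 = 2.979 V.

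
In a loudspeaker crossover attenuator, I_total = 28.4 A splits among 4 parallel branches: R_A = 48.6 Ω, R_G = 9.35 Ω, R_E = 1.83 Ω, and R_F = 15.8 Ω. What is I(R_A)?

ΣG = 1/48.6 + 1/9.35 + 1/1.83 + 1/15.8 = 0.7373.
By the current-divider rule, I = I_total · G_k/ΣG = 28.4 × 0.02791 = 0.7926 A.

I ≈ 0.793 A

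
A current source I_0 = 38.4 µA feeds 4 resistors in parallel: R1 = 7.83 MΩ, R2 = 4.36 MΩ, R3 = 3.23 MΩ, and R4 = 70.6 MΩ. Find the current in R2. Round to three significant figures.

ΣG = 1/7.83 + 1/4.36 + 1/3.23 + 1/70.6 = 0.6808.
Current divider: I(R2) = I_0 · G_k/ΣG = 38.4 × (0.2294/0.6808) = 38.4 × 0.3369 = 12.94 µA.

I ≈ 12.9 µA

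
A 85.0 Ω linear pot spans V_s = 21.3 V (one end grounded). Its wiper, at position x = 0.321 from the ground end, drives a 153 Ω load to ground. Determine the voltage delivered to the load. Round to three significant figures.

Split the track: R_lower = x·R_p = 27.29 Ω, R_upper = (1−x)·R_p = 57.72 Ω.
(x·R_p) ‖ R_L = 23.16 Ω.
Loaded-divider output: V_out = 21.3 × 0.2863 = 6.099 V.

V_out ≈ 6.10 V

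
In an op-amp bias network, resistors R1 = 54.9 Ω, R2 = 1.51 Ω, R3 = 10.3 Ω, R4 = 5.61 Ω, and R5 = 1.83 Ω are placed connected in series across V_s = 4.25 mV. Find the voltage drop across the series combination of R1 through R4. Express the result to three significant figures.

ΣR = 54.9 + 1.51 + 10.3 + 5.61 + 1.83 = 74.15 Ω.
R_{R1..R4} = 54.9 + 1.51 + 10.3 + 5.61 = 72.32 Ω.
V = V_s · R/ΣR = 4.25 × 0.9753 = 4.145 mV.

V ≈ 4.15 mV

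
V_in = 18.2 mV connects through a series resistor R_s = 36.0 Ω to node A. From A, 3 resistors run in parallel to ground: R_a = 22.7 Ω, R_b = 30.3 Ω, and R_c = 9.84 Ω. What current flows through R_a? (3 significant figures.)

I ≈ 0.108 mA

Combine the parallel branches: R_p = (1/22.7 + 1/30.3 + 1/9.84)⁻¹ = 5.597 Ω.
Node voltage V_A = V_in · R_p/(R_s + R_p) = 18.2 × 0.1345 = 2.449 mV.
I(R_a) = V_A / R_a = 2.449/22.7 = 0.1079 mA.
(Equivalently: I_total = 0.4375 mA, then current-divider fraction G_k/ΣG = 0.2465.)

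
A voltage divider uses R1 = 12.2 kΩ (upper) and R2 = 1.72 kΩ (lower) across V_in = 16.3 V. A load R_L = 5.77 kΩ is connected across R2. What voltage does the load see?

V_out ≈ 1.60 V

The load sits in parallel with R2, giving an effective lower resistance R2' = R2·R_L/(R2+R_L) = 1.325 kΩ.
Now apply the divider: V_out = 16.3 × 0.09797 = 1.597 V.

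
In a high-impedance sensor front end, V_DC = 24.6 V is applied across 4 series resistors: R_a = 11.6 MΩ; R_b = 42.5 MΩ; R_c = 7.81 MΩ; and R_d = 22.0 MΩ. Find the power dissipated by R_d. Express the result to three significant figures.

ΣR = 83.91 MΩ → I = 24.6/83.91 = 0.2932 µA.
P(R_d) = I²·R_d = (0.2932)² × 22.0 = 1.891 µW.

P ≈ 1.89 µW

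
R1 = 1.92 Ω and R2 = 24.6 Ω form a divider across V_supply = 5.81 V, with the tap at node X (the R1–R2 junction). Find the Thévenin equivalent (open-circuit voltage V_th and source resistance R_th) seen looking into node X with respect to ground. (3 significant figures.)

V_th ≈ 5.39 V, R_th ≈ 1.78 Ω

With X open, the divider is unloaded: V_th = 5.81 × 24.6/26.52 = 5.389 V.
With V_supply suppressed (replaced by a short), R_th = R1 ‖ R2 = (1.920 × 24.6)/(1.920 + 24.6) = 1.781 Ω.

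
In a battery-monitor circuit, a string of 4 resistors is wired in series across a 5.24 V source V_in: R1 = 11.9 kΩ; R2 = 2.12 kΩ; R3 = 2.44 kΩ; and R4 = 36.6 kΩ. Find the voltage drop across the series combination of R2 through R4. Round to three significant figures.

Series total: ΣR = 11.9 + 2.12 + 2.44 + 36.6 = 53.06 kΩ.
R_{R2..R4} = 2.12 + 2.44 + 36.6 = 41.16 kΩ.
Voltage divider: V = V_in · (41.16 / 53.06) = 5.24 × 0.7757 = 4.065 V.

V ≈ 4.06 V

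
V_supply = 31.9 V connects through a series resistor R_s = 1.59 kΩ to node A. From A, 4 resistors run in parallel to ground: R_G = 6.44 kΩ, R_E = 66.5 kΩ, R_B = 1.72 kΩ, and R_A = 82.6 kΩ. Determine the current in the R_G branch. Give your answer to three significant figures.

I ≈ 2.24 mA

Combine the parallel branches: R_p = (1/6.44 + 1/66.5 + 1/1.72 + 1/82.6)⁻¹ = 1.309 kΩ.
Node voltage V_A = V_supply · R_p/(R_s + R_p) = 31.9 × 0.4516 = 14.41 V.
Branch current I = V_A/R_G = 14.41/6.44 = 2.237 mA.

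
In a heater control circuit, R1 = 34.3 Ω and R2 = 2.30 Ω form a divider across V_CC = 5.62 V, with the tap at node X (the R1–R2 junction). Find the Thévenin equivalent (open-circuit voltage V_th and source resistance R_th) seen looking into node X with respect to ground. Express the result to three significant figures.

V_th ≈ 0.353 V, R_th ≈ 2.16 Ω

With X open, the divider is unloaded: V_th = 5.62 × 2.30/36.60 = 0.3532 V.
With V_CC suppressed (replaced by a short), R_th = R1 ‖ R2 = (34.30 × 2.30)/(34.30 + 2.30) = 2.155 Ω.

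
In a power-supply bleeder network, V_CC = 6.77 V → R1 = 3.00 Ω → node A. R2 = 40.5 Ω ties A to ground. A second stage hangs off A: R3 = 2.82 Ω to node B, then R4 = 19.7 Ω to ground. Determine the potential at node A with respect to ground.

V_A ≈ 5.61 V

Node A sees R2 in parallel with the series input of stage 2, R3 + R4 = 22.52 Ω.
R2 ‖ (R3+R4) = 14.47 Ω.
First divider: V_A = V_CC · 14.47/(3.00 + 14.47) = 5.608 V.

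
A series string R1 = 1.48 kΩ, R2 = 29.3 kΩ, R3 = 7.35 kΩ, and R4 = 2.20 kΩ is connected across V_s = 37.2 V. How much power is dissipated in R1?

The common current is I = 37.2/40.33 = 0.9224 mA.
P = I²R = 0.8508 × 1.48 = 1.259 mW.

P ≈ 1.26 mW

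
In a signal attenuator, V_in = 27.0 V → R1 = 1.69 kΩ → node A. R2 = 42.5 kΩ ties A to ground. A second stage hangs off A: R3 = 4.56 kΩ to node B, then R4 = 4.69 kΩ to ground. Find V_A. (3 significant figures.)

Node A sees R2 in parallel with the series input of stage 2, R3 + R4 = 9.250 kΩ.
R2 ‖ (R3+R4) = 7.597 kΩ.
First divider: V_A = V_in · 7.597/(1.69 + 7.597) = 22.09 V.

V_A ≈ 22.1 V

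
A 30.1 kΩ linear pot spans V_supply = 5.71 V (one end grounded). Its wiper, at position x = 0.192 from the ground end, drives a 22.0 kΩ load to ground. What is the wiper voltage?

Split the track: R_lower = x·R_p = 5.779 kΩ, R_upper = (1−x)·R_p = 24.32 kΩ.
R_L loads the lower segment: effective lower R = 4.577 kΩ.
Loaded-divider output: V_out = 5.71 × 0.1584 = 0.9044 V.

V_out ≈ 0.904 V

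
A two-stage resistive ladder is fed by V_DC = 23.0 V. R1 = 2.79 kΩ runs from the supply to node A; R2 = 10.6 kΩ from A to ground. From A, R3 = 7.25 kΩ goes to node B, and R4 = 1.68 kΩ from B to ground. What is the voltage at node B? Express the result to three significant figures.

V_B ≈ 2.75 V

The second stage (R3 + R4 = 8.930 kΩ) loads node A in parallel with R2.
R2 ‖ (R3+R4) = 4.847 kΩ.
So V_A = 23.0 × 0.6347 = 14.60 V.
Stage 2 is unloaded, so V_B = V_A · R4/(R3+R4) = 14.60 × 1.68/8.930 = 2.746 V.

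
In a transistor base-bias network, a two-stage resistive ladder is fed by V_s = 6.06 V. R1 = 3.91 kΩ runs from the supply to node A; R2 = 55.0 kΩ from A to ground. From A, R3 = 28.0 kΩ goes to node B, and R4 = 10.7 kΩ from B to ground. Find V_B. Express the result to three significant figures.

V_B ≈ 1.43 V

Node A sees R2 in parallel with the series input of stage 2, R3 + R4 = 38.70 kΩ.
Effective lower resistance at A: R2 ‖ 38.70 = 22.72 kΩ.
So V_A = 6.06 × 0.8532 = 5.170 V.
V_B = V_A × 0.2765 = 1.429 V.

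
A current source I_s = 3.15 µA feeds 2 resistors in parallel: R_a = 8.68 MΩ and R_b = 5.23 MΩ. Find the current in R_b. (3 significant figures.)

Two-branch current divider: I_k = I_s · R_other/(R_1 + R_2).
So I = 3.15 × 8.68/13.91 = 1.966 µA.

I ≈ 1.97 µA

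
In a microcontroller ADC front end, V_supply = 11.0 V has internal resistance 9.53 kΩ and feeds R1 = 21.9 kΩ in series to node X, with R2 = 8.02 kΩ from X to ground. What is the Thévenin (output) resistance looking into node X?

R_th ≈ 6.39 kΩ

R1' = 9.53 + 21.9 = 31.43 kΩ (source resistance + R1).
With V_supply suppressed (replaced by a short), R_th = R1' ‖ R2 = (31.43 × 8.02)/(31.43 + 8.02) = 6.390 kΩ.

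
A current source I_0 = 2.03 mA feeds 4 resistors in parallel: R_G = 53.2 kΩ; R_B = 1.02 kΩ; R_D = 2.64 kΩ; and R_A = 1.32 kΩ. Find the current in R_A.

I ≈ 0.720 mA

Conductances: ΣG = 1/53.2 + 1/1.02 + 1/2.64 + 1/1.32 = 2.136 (1/kΩ).
Current divider: I(R_A) = I_0 · G_k/ΣG = 2.03 × (0.7576/2.136) = 2.03 × 0.3547 = 0.7201 mA.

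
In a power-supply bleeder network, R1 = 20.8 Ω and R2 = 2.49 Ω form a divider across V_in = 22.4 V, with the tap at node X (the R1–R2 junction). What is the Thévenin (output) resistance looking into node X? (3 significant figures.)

R_th ≈ 2.22 Ω

Zeroing V_in shorts the top of R1 to ground, so R_th = R1 ‖ R2 = 2.224 Ω.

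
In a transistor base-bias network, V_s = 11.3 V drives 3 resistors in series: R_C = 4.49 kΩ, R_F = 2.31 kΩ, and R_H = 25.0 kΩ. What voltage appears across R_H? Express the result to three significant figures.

V ≈ 8.88 V

ΣR = 4.49 + 2.31 + 25.0 = 31.80 kΩ.
By the voltage-divider rule, V = 11.3 × 25.00/31.80 = 8.884 V.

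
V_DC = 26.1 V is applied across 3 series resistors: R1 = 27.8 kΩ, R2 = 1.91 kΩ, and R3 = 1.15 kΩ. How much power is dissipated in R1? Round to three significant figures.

Series current I = V_DC/ΣR = 26.1/30.86 = 0.8458 mA.
V(R1) = I·R = 23.51 V; P = V·I = 23.51 × 0.8458 = 19.89 mW.

P ≈ 19.9 mW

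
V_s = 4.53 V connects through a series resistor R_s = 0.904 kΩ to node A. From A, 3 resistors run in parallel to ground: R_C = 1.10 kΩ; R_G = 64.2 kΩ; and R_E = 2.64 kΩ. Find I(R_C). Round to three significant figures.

Combine the parallel branches: R_p = (1/1.10 + 1/64.2 + 1/2.64)⁻¹ = 0.7672 kΩ.
Node voltage V_A = V_s · R_p/(R_s + R_p) = 4.53 × 0.4591 = 2.080 V.
I(R_C) = V_A / R_C = 2.080/1.10 = 1.891 mA.

I ≈ 1.89 mA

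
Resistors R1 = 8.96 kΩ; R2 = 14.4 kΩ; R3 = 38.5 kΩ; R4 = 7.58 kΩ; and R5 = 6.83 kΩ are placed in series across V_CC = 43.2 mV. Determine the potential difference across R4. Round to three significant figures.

Series total: ΣR = 8.96 + 14.4 + 38.5 + 7.58 + 6.83 = 76.27 kΩ.
By the voltage-divider rule, V = 43.2 × 7.580/76.27 = 4.293 mV.

V ≈ 4.29 mV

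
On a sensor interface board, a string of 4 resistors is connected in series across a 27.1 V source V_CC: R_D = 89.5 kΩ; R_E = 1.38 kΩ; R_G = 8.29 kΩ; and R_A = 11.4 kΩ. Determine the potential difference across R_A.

Series total: ΣR = 89.5 + 1.38 + 8.29 + 11.4 = 110.6 kΩ.
V = V_CC · R/ΣR = 27.1 × 0.1031 = 2.794 V.

V ≈ 2.79 V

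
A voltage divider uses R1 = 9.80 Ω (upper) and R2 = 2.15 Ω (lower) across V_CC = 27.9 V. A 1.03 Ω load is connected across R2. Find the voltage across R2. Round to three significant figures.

First combine the lower leg with the load: R2 ‖ R_L = 0.6964 Ω.
Voltage divider with the loaded lower leg: V_out = 27.9 × 0.6964/(9.80 + 0.6964) = 27.9 × 0.06635 = 1.851 V.

V_out ≈ 1.85 V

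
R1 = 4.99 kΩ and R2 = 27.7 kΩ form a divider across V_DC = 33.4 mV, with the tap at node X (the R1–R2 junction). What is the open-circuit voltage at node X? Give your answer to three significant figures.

With X open, the divider is unloaded: V_th = 33.4 × 27.7/32.69 = 28.30 mV.

V_th ≈ 28.3 mV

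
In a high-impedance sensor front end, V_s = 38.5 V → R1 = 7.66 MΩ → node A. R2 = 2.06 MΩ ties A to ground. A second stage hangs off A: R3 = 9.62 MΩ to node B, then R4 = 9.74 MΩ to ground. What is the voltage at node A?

The second stage (R3 + R4 = 19.36 MΩ) loads node A in parallel with R2.
R2 ‖ (R3+R4) = 1.862 MΩ.
So V_A = 38.5 × 0.1955 = 7.528 V.

V_A ≈ 7.53 V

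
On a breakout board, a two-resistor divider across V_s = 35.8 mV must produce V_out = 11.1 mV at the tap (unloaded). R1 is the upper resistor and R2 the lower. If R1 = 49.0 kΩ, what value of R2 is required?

R2 ≈ 22.0 kΩ

The divider ratio is R2/(R1+R2) = 11.1/35.8 = 0.3101.
Rearranging, R2 = R1·k/(1−k) = 49.0 × 0.4494 = 22.02 kΩ.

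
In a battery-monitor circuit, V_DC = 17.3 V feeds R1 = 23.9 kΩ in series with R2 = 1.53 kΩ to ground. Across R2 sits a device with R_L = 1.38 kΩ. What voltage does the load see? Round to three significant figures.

V_out ≈ 0.510 V

First combine the lower leg with the load: R2 ‖ R_L = 0.7256 kΩ.
Voltage divider with the loaded lower leg: V_out = 17.3 × 0.7256/(23.9 + 0.7256) = 17.3 × 0.02946 = 0.5097 V.
(Unloaded it would be 1.04 V; the load pulls it down.)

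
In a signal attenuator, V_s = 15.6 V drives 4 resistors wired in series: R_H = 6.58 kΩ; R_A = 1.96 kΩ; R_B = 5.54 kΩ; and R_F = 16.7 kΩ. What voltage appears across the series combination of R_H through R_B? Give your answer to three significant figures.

V ≈ 7.14 V

Total series resistance ΣR = 6.58 + 1.96 + 5.54 + 16.7 = 30.78 kΩ.
R_{R_H..R_B} = 6.58 + 1.96 + 5.54 = 14.08 kΩ.
By the voltage-divider rule, V = 15.6 × 14.08/30.78 = 7.136 V.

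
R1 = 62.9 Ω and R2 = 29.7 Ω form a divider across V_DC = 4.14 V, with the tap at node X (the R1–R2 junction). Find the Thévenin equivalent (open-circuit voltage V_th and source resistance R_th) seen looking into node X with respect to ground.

V_th is the unloaded tap voltage: V_DC · R2/(R1+R2) = 4.14 × 0.3207 = 1.328 V.
Zeroing V_DC shorts the top of R1 to ground, so R_th = R1 ‖ R2 = 20.17 Ω.

V_th ≈ 1.33 V, R_th ≈ 20.2 Ω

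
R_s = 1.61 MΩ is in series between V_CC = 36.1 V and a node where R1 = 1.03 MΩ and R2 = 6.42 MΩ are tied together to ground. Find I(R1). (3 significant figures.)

Combine the parallel branches: R_p = (1/1.03 + 1/6.42)⁻¹ = 0.8876 MΩ.
Node voltage V_A = V_CC · R_p/(R_s + R_p) = 36.1 × 0.3554 = 12.83 V.
I(R1) = V_A / R1 = 12.83/1.03 = 12.46 µA.

I ≈ 12.5 µA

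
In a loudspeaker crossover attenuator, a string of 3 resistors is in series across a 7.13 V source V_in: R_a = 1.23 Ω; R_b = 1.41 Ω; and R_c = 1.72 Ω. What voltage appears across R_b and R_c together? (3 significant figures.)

Series total: ΣR = 1.23 + 1.41 + 1.72 = 4.360 Ω.
R_{R_b..R_c} = 1.41 + 1.72 = 3.130 Ω.
V = V_in · R/ΣR = 7.13 × 0.7179 = 5.119 V.

V ≈ 5.12 V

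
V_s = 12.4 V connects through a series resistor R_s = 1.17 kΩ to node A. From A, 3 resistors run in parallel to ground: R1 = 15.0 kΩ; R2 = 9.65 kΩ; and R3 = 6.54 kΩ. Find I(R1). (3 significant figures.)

Equivalent of the parallel group: R_p = 3.094 kΩ.
V_A by voltage divider: V_A = 12.4 × 3.094/(1.17 + 3.094) = 8.998 V.
I(R1) = V_A / R1 = 8.998/15.0 = 0.5998 mA.

I ≈ 0.600 mA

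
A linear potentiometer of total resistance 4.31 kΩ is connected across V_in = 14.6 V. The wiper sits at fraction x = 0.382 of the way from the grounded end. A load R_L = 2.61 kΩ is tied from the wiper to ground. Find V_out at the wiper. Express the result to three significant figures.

Lower segment x·R_p = 1.646 kΩ; upper segment (1−x)·R_p = 2.664 kΩ.
Lower segment in parallel with the load: 1.646 ‖ 2.61 = 1.010 kΩ.
Then V_out = V_in · 1.010/(2.664 + 1.010) = 4.013 V.

V_out ≈ 4.01 V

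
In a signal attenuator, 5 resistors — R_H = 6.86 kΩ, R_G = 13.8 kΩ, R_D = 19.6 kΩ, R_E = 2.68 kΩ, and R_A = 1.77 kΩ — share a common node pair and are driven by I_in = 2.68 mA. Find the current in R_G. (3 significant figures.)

I ≈ 0.161 mA

ΣG = 1/6.86 + 1/13.8 + 1/19.6 + 1/2.68 + 1/1.77 = 1.207.
R_G takes the fraction G_k/ΣG = 0.07246/1.207 = 0.06002, so I = 2.68 × 0.06002 = 0.1608 mA.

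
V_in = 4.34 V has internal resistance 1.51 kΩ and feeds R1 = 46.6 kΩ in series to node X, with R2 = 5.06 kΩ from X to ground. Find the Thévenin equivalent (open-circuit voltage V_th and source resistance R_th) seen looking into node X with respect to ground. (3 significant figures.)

V_th ≈ 0.413 V, R_th ≈ 4.58 kΩ

R1' = 1.51 + 46.6 = 48.11 kΩ (source resistance + R1).
With X open, the divider is unloaded: V_th = 4.34 × 5.06/53.17 = 0.4130 V.
Zeroing V_in shorts the top of R1' to ground, so R_th = R1' ‖ R2 = 4.578 kΩ.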